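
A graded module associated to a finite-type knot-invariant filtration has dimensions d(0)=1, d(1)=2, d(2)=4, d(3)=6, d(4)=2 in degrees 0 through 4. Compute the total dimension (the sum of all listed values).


Total dimension = d(0) + d(1) + ... + d(4)
= 1 + 2 + 4 + 6 + 2
= 15

15


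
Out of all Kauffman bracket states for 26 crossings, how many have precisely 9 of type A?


We choose which 9 of 26 crossings get A-smoothings.
C(26, 9) = 26! / (9! * 17!)
= 3124550

3124550


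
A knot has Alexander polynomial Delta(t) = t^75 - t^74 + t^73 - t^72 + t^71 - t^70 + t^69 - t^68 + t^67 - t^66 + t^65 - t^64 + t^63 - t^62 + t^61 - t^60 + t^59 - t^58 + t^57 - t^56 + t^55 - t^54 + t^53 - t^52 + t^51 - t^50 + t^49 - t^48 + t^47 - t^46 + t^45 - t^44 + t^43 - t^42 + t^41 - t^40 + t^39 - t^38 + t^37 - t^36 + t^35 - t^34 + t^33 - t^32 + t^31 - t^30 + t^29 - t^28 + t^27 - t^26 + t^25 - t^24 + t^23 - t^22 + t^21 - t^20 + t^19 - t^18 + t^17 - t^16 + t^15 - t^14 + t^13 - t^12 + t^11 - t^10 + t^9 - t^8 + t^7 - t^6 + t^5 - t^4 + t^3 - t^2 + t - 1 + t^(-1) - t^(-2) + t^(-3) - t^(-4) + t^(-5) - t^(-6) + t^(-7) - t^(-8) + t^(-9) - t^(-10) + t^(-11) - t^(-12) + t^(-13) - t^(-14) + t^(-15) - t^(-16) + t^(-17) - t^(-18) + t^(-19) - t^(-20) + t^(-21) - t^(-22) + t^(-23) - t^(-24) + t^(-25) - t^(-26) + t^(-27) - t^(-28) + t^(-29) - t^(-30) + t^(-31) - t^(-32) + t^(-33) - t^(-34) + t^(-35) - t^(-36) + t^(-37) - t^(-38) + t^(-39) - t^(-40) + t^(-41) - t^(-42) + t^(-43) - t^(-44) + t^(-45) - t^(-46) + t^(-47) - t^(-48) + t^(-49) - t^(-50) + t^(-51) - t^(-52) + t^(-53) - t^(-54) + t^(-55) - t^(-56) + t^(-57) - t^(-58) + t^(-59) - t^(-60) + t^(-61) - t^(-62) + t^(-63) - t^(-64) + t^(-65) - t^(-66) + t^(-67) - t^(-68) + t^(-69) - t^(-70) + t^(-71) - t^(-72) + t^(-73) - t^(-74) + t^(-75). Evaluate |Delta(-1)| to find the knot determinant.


Step 1: The polynomial has 151 terms with alternating signs, exponents from 75 down to -75.
Step 2: Substitute t = -1. The i-th term has coefficient (-1)^i and exponent (m-i),
  so its value is (-1)^i * (-1)^(m-i) = (-1)^m = -1 for every i.
Step 3: All 151 terms equal -1, so Delta(-1) = 151 * (-1) = -151
Step 4: |Delta(-1)| = 151

151


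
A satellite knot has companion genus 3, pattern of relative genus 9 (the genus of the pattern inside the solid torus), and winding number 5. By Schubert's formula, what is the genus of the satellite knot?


Schubert: g(satellite) = g_rel(pattern) + |winding| * g(companion),
where g_rel(pattern) is the genus of the pattern relative to the solid torus.
= 9 + 5 * 3
= 9 + 15 = 24

24


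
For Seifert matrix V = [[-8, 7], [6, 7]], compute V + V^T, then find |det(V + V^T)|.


Step 1: Form V + V^T where V = [[-8, 7], [6, 7]]
  V^T = [[-8, 6], [7, 7]]
  V + V^T = [[-16, 13], [13, 14]]
Step 2: det(V + V^T) = (-16)*14 - 13*13
  = -224 - 169 = -393
Step 3: Knot determinant = |det(V + V^T)| = |-393| = 393

393


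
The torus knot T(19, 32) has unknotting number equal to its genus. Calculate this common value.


For a torus knot T(p,q), both the unknotting number and genus equal (p-1)(q-1)/2.
= (19-1)(32-1)/2
= 18*31/2
= 558/2 = 279

279


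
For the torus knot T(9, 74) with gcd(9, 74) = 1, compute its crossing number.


For a torus knot T(p, q) with gcd(p,q)=1,
the crossing number is min(p*(q-1), q*(p-1)).
p*(q-1) = 9*73 = 657
q*(p-1) = 74*8 = 592
min(657, 592) = 592

592


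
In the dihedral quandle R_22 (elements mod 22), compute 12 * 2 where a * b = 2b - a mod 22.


12 * 2 = 2*2 - 12 mod 22
= 4 - 12 mod 22
= -8 mod 22 = 14

14


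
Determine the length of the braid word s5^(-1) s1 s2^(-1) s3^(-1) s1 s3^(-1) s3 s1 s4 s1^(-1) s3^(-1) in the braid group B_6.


The word length counts the number of generators (including inverses).
Listing each generator: s5^(-1), s1, s2^(-1), s3^(-1), s1, s3^(-1), s3, s1, s4, s1^(-1), s3^(-1)
There are 11 generators in this braid word.

11


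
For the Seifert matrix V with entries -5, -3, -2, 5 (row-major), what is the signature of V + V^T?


Step 1: V + V^T = [[-10, -5], [-5, 10]]
Step 2: trace = 0, det = -125
Step 3: Discriminant = 0^2 - 4*(-125) = 500
Step 4: Eigenvalues: 11.1803, -11.1803
Step 5: Signature = (# positive eigenvalues) - (# negative eigenvalues) = 0

0


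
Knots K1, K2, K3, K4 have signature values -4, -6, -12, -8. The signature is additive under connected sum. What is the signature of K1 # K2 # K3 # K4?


The signature is additive under connected sum.
signature(K1 # K2 # K3 # K4) = (-4) + (-6) + (-12) + (-8)
= -30

-30


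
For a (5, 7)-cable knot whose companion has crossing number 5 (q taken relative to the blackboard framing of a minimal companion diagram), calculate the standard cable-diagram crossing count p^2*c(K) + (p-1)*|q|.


Step 1: Each of the c(K) crossings of the companion diagram becomes p*p = p^2 crossings among the p parallel strands, and each of the |q| twists s_1 s_2 ... s_(p-1) adds (p-1) crossings.
  Crossings = p^2 * c(K) + (p-1)*|q|
Step 2: = 5^2 * 5 + (5-1)*7
Step 3: = 25*5 + 4*7
Step 4: = 125 + 28 = 153

153


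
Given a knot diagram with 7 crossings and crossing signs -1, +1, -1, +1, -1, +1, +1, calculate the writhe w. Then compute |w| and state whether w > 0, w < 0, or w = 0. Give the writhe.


Step 1: Count positive crossings (+1).
Positive crossings: 4
Step 2: Count negative crossings (-1).
Negative crossings: 3
Step 3: Writhe = (positive) - (negative)
w = 4 - 3 = 1
Step 4: |w| = 1, and w is positive

1


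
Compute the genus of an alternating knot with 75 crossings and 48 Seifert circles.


For alternating knots, g = (c - s + 1)/2.
= (75 - 48 + 1)/2
= 28/2 = 14

14


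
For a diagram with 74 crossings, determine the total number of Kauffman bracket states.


Each crossing contributes 2 choices (A-smoothing or B-smoothing).
Total states = 2^74 = 18889465931478580854784

18889465931478580854784


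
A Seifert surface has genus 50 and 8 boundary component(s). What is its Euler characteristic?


chi = 2 - 2g - b
= 2 - 2*50 - 8
= 2 - 100 - 8 = -106

-106


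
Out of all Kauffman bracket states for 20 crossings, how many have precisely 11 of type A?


We choose which 11 of 20 crossings get A-smoothings.
C(20, 11) = 20! / (11! * 9!)
= 167960

167960


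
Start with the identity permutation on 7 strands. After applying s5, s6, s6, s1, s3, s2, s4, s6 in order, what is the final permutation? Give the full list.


Starting with identity [1, 2, 3, 4, 5, 6, 7].
Apply generators in sequence:
  After s5: [1, 2, 3, 4, 6, 5, 7]
  After s6: [1, 2, 3, 4, 6, 7, 5]
  After s6: [1, 2, 3, 4, 6, 5, 7]
  After s1: [2, 1, 3, 4, 6, 5, 7]
  After s3: [2, 1, 4, 3, 6, 5, 7]
  After s2: [2, 4, 1, 3, 6, 5, 7]
  After s4: [2, 4, 1, 6, 3, 5, 7]
  After s6: [2, 4, 1, 6, 3, 7, 5]
Final permutation: [2, 4, 1, 6, 3, 7, 5]

[2, 4, 1, 6, 3, 7, 5]


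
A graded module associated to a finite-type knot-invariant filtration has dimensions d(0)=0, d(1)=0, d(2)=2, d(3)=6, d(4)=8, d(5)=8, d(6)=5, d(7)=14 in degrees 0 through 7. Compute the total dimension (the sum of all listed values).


Total dimension = d(0) + d(1) + ... + d(7)
= 0 + 0 + 2 + 6 + 8 + 8 + 5 + 14
= 43

43


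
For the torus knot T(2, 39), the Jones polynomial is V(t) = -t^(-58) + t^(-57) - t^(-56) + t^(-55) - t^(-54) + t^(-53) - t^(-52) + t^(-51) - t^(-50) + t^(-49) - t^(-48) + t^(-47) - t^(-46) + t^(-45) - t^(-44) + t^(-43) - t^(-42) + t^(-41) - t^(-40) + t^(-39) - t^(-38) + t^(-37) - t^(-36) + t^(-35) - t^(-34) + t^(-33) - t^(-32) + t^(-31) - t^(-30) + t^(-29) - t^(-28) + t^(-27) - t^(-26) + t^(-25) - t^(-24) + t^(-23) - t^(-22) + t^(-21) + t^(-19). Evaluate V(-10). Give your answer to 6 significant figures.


Substituting t = -10 into V(t) = -t^(-58) + t^(-57) - t^(-56) + t^(-55) - t^(-54) + t^(-53) - t^(-52) + t^(-51) - t^(-50) + t^(-49) - t^(-48) + t^(-47) - t^(-46) + t^(-45) - t^(-44) + t^(-43) - t^(-42) + t^(-41) - t^(-40) + t^(-39) - t^(-38) + t^(-37) - t^(-36) + t^(-35) - t^(-34) + t^(-33) - t^(-32) + t^(-31) - t^(-30) + t^(-29) - t^(-28) + t^(-27) - t^(-26) + t^(-25) - t^(-24) + t^(-23) - t^(-22) + t^(-21) + t^(-19):
  (-)t^(-58) = -1e-58
  (+)t^(-57) = -1e-57
  (-)t^(-56) = -1e-56
  (+)t^(-55) = -1e-55
  (-)t^(-54) = -1e-54
  (+)t^(-53) = -1e-53
  (-)t^(-52) = -1e-52
  (+)t^(-51) = -1e-51
  (-)t^(-50) = -1e-50
  (+)t^(-49) = -1e-49
  (-)t^(-48) = -1e-48
  (+)t^(-47) = -1e-47
  (-)t^(-46) = -1e-46
  (+)t^(-45) = -1e-45
  (-)t^(-44) = -1e-44
  (+)t^(-43) = -1e-43
  (-)t^(-42) = -1e-42
  (+)t^(-41) = -1e-41
  (-)t^(-40) = -1e-40
  (+)t^(-39) = -1e-39
  (-)t^(-38) = -1e-38
  (+)t^(-37) = -1e-37
  (-)t^(-36) = -1e-36
  (+)t^(-35) = -1e-35
  (-)t^(-34) = -1e-34
  (+)t^(-33) = -1e-33
  (-)t^(-32) = -1e-32
  (+)t^(-31) = -1e-31
  (-)t^(-30) = -1e-30
  (+)t^(-29) = -1e-29
  (-)t^(-28) = -1e-28
  (+)t^(-27) = -1e-27
  (-)t^(-26) = -1e-26
  (+)t^(-25) = -1e-25
  (-)t^(-24) = -1e-24
  (+)t^(-23) = -1e-23
  (-)t^(-22) = -1e-22
  (+)t^(-21) = -1e-21
  (+)t^(-19) = -1e-19
Sum = (-1e-58) + (-1e-57) + (-1e-56) + (-1e-55) + (-1e-54) + (-1e-53) + (-1e-52) + (-1e-51) + (-1e-50) + (-1e-49) + (-1e-48) + (-1e-47) + (-1e-46) + (-1e-45) + (-1e-44) + (-1e-43) + (-1e-42) + (-1e-41) + (-1e-40) + (-1e-39) + (-1e-38) + (-1e-37) + (-1e-36) + (-1e-35) + (-1e-34) + (-1e-33) + (-1e-32) + (-1e-31) + (-1e-30) + (-1e-29) + (-1e-28) + (-1e-27) + (-1e-26) + (-1e-25) + (-1e-24) + (-1e-23) + (-1e-22) + (-1e-21) + (-1e-19)
= -1.011111111e-19
Rounded to 6 significant figures: -1.01111e-19

-1.01111e-19


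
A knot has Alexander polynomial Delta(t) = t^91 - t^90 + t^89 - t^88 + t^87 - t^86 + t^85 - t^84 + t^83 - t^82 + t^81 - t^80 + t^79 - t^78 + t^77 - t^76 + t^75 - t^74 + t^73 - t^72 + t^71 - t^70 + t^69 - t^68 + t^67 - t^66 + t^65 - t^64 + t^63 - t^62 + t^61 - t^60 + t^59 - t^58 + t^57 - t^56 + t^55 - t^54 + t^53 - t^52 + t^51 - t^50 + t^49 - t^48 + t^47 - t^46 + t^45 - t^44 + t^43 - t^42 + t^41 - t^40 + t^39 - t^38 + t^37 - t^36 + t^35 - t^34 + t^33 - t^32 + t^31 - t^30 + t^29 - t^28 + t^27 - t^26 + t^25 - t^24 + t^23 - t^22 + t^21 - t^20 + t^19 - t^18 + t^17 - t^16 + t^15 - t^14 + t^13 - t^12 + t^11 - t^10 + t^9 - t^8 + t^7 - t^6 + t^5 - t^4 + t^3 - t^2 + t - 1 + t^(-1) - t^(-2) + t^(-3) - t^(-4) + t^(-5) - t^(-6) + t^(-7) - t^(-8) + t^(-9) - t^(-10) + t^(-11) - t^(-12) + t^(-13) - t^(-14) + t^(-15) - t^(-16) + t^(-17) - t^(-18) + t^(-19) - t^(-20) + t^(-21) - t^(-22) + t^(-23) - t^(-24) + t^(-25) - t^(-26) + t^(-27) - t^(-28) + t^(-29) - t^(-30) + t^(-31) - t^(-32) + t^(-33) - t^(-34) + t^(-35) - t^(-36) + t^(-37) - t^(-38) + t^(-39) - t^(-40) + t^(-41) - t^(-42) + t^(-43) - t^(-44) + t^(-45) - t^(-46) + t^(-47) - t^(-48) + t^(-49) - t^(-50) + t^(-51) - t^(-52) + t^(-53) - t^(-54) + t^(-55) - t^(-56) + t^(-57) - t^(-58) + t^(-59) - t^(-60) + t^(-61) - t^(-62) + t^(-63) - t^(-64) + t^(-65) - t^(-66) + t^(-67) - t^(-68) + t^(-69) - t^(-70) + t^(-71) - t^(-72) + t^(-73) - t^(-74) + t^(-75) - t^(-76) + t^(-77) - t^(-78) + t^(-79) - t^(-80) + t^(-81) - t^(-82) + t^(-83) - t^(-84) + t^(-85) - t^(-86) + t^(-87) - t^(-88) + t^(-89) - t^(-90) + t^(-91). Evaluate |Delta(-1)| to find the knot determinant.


Step 1: The polynomial has 183 terms with alternating signs, exponents from 91 down to -91.
Step 2: Substitute t = -1. The i-th term has coefficient (-1)^i and exponent (m-i),
  so its value is (-1)^i * (-1)^(m-i) = (-1)^m = -1 for every i.
Step 3: All 183 terms equal -1, so Delta(-1) = 183 * (-1) = -183
Step 4: |Delta(-1)| = 183

183


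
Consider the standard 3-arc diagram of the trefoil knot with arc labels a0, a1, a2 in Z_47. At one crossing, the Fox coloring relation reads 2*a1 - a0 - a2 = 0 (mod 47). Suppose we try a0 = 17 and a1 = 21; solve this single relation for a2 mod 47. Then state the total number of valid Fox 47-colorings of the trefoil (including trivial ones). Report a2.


Step 1: Apply the given crossing relation 2*a1 - a0 - a2 = 0 (mod 47).
  a2 = 2*a1 - a0 mod 47
  a2 = 2*21 - 17 mod 47
  a2 = 42 - 17 mod 47
  a2 = 25 mod 47 = 25
Step 2: The trefoil has determinant 3.
  Number of Fox p-colorings (p prime) is p^2 if p = 3, else p.
  Since 47 does not divide 3, only trivial (constant) colorings exist.
  (So the trial a0 = 17, a1 = 21 with a0 != a1 does NOT extend to a valid coloring of the whole trefoil: the other two crossing relations require 3*(a1 - a0) = 0 (mod 47), which fails.)
  Total colorings = 47
Step 3: a2 = 25, total Fox 47-colorings = 47

25


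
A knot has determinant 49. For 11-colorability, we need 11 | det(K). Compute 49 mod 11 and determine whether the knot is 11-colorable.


Step 1: A knot is p-colorable if and only if p divides its determinant.
Step 2: Compute 49 mod 11.
49 = 4 * 11 + 5
Step 3: 49 mod 11 = 5
Step 4: The knot is 11-colorable: no

5


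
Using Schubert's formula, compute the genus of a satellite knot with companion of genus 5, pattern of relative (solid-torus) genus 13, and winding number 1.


Schubert: g(satellite) = g_rel(pattern) + |winding| * g(companion),
where g_rel(pattern) is the genus of the pattern relative to the solid torus.
= 13 + 1 * 5
= 13 + 5 = 18

18


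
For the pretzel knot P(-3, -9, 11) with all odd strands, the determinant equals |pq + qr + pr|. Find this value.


Step 1: Compute pq + qr + pr.
pq = (-3)*(-9) = 27
qr = (-9)*11 = -99
pr = (-3)*11 = -33
pq + qr + pr = 27 + (-99) + (-33) = -105
Step 2: Take absolute value.
det(P(-3,-9,11)) = |-105| = 105

105


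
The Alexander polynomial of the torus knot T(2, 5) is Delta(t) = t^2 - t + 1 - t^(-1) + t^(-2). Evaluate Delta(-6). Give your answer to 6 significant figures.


Substituting t = -6 into Delta(t) = t^2 - t + 1 - t^(-1) + t^(-2):
Term values: (36) + (6) + (1) + (0.166667) + (0.0277778)
Sum = 43.19444444
Rounded to 6 significant figures: 43.1944

43.1944


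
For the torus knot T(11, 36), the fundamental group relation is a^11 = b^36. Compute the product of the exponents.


The relation is a^11 = b^36.
Product of exponents = 11 * 36
= 396

396


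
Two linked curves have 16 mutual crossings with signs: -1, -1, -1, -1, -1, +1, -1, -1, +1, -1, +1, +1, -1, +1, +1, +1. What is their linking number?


Step 1: Count positive crossings: 7
Step 2: Count negative crossings: 9
Step 3: Sum of signs = 7 - 9 = -2
Step 4: Linking number = sum/2 = -2/2 = -1

-1


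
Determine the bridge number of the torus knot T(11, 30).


The bridge number of T(p,q) is min(p,q).
min(11, 30) = 11

11


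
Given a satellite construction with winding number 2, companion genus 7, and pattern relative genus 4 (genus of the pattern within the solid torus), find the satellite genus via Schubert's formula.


Schubert: g(satellite) = g_rel(pattern) + |winding| * g(companion),
where g_rel(pattern) is the genus of the pattern relative to the solid torus.
= 4 + 2 * 7
= 4 + 14 = 18

18


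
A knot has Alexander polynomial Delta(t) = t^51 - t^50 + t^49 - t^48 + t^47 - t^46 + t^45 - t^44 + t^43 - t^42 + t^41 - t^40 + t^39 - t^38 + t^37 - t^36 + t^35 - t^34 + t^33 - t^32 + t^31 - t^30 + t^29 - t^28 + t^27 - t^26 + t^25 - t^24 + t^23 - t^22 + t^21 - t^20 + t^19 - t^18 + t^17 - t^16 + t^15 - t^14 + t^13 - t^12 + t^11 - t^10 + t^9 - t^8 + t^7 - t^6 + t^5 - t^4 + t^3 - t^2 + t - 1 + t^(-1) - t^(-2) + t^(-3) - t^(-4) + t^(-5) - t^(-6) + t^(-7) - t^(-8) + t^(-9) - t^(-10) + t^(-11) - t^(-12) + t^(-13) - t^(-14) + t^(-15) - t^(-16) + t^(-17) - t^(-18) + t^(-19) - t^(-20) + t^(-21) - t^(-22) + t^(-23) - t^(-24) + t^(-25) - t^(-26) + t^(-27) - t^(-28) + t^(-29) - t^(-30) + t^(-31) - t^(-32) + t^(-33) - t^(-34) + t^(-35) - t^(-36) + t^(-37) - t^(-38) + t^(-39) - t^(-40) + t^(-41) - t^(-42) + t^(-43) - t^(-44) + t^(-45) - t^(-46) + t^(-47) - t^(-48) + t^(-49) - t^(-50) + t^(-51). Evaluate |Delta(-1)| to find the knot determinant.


Step 1: The polynomial has 103 terms with alternating signs, exponents from 51 down to -51.
Step 2: Substitute t = -1. The i-th term has coefficient (-1)^i and exponent (m-i),
  so its value is (-1)^i * (-1)^(m-i) = (-1)^m = -1 for every i.
Step 3: All 103 terms equal -1, so Delta(-1) = 103 * (-1) = -103
Step 4: |Delta(-1)| = 103

103


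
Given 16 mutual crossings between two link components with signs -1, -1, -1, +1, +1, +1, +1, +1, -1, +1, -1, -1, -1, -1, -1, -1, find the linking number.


Step 1: Count positive crossings: 6
Step 2: Count negative crossings: 10
Step 3: Sum of signs = 6 - 10 = -4
Step 4: Linking number = sum/2 = -4/2 = -2

-2


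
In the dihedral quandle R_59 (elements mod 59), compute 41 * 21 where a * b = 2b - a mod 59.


41 * 21 = 2*21 - 41 mod 59
= 42 - 41 mod 59
= 1 mod 59 = 1

1


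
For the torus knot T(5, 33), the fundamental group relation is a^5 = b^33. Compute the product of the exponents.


The relation is a^5 = b^33.
Product of exponents = 5 * 33
= 165

165


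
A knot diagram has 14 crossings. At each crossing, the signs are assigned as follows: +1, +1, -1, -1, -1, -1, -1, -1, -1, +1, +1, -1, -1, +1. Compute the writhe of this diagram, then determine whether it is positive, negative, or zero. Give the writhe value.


Step 1: Count positive crossings (+1).
Positive crossings: 5
Step 2: Count negative crossings (-1).
Negative crossings: 9
Step 3: Writhe = (positive) - (negative)
w = 5 - 9 = -4
Step 4: |w| = 4, and w is negative

-4


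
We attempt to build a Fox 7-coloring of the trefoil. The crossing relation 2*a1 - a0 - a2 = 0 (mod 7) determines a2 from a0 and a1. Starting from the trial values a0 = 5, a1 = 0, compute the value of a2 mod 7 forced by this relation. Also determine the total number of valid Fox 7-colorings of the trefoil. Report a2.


Step 1: Apply the given crossing relation 2*a1 - a0 - a2 = 0 (mod 7).
  a2 = 2*a1 - a0 mod 7
  a2 = 2*0 - 5 mod 7
  a2 = 0 - 5 mod 7
  a2 = -5 mod 7 = 2
Step 2: The trefoil has determinant 3.
  Number of Fox p-colorings (p prime) is p^2 if p = 3, else p.
  Since 7 does not divide 3, only trivial (constant) colorings exist.
  (So the trial a0 = 5, a1 = 0 with a0 != a1 does NOT extend to a valid coloring of the whole trefoil: the other two crossing relations require 3*(a1 - a0) = 0 (mod 7), which fails.)
  Total colorings = 7
Step 3: a2 = 2, total Fox 7-colorings = 7

2


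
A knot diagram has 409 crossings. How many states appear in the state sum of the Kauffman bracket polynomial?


Each crossing contributes 2 choices (A-smoothing or B-smoothing).
Total states = 2^409 = 1322111937580497197903830616065542079656809365928562438569297590548811582472622691650378420879430569695182424050046716608512

1322111937580497197903830616065542079656809365928562438569297590548811582472622691650378420879430569695182424050046716608512


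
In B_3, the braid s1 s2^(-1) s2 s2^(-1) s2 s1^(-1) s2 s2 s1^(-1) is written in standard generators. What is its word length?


The word length counts the number of generators (including inverses).
Listing each generator: s1, s2^(-1), s2, s2^(-1), s2, s1^(-1), s2, s2, s1^(-1)
There are 9 generators in this braid word.

9


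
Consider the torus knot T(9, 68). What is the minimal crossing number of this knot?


For a torus knot T(p, q) with gcd(p,q)=1,
the crossing number is min(p*(q-1), q*(p-1)).
p*(q-1) = 9*67 = 603
q*(p-1) = 68*8 = 544
min(603, 544) = 544

544


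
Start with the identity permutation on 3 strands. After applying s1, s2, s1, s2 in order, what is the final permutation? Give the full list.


Starting with identity [1, 2, 3].
Apply generators in sequence:
  After s1: [2, 1, 3]
  After s2: [2, 3, 1]
  After s1: [3, 2, 1]
  After s2: [3, 1, 2]
Final permutation: [3, 1, 2]

[3, 1, 2]


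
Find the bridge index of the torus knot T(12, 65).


The bridge number of T(p,q) is min(p,q).
min(12, 65) = 12

12


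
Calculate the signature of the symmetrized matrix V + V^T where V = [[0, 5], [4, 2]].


Step 1: V + V^T = [[0, 9], [9, 4]]
Step 2: trace = 4, det = -81
Step 3: Discriminant = 4^2 - 4*(-81) = 340
Step 4: Eigenvalues: 11.2195, -7.21954
Step 5: Signature = (# positive eigenvalues) - (# negative eigenvalues) = 0

0


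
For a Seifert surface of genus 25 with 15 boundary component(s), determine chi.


chi = 2 - 2g - b
= 2 - 2*25 - 15
= 2 - 50 - 15 = -63

-63


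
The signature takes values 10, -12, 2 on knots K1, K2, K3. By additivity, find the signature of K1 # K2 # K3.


The signature is additive under connected sum.
signature(K1 # K2 # K3) = (10) + (-12) + (2)
= 0

0


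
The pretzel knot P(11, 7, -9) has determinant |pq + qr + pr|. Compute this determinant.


Step 1: Compute pq + qr + pr.
pq = 11*7 = 77
qr = 7*(-9) = -63
pr = 11*(-9) = -99
pq + qr + pr = 77 + (-63) + (-99) = -85
Step 2: Take absolute value.
det(P(11,7,-9)) = |-85| = 85

85


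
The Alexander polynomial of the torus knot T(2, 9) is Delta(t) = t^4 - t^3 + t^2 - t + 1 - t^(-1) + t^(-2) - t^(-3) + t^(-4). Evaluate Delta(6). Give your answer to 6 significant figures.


Substituting t = 6 into Delta(t) = t^4 - t^3 + t^2 - t + 1 - t^(-1) + t^(-2) - t^(-3) + t^(-4):
Term values: (1296) + (-216) + (36) + (-6) + (1) + (-0.166667) + (0.0277778) + (-0.00462963) + (0.000771605)
Sum = 1110.857253
Rounded to 6 significant figures: 1110.86

1110.86


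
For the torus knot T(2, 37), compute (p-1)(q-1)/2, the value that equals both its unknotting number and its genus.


For a torus knot T(p,q), both the unknotting number and genus equal (p-1)(q-1)/2.
= (2-1)(37-1)/2
= 1*36/2
= 36/2 = 18

18


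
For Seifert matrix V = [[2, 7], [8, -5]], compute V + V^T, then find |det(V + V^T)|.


Step 1: Form V + V^T where V = [[2, 7], [8, -5]]
  V^T = [[2, 8], [7, -5]]
  V + V^T = [[4, 15], [15, -10]]
Step 2: det(V + V^T) = 4*(-10) - 15*15
  = -40 - 225 = -265
Step 3: Knot determinant = |det(V + V^T)| = |-265| = 265

265


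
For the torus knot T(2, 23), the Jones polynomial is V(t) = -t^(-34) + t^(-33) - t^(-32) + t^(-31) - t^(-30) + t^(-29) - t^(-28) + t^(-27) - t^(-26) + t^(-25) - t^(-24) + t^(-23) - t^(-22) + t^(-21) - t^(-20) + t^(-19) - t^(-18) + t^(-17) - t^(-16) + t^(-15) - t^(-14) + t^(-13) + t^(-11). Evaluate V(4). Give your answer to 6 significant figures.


Substituting t = 4 into V(t) = -t^(-34) + t^(-33) - t^(-32) + t^(-31) - t^(-30) + t^(-29) - t^(-28) + t^(-27) - t^(-26) + t^(-25) - t^(-24) + t^(-23) - t^(-22) + t^(-21) - t^(-20) + t^(-19) - t^(-18) + t^(-17) - t^(-16) + t^(-15) - t^(-14) + t^(-13) + t^(-11):
  (-)t^(-34) = -3.38813e-21
  (+)t^(-33) = 1.35525e-20
  (-)t^(-32) = -5.42101e-20
  (+)t^(-31) = 2.1684e-19
  (-)t^(-30) = -8.67362e-19
  (+)t^(-29) = 3.46945e-18
  (-)t^(-28) = -1.38778e-17
  (+)t^(-27) = 5.55112e-17
  (-)t^(-26) = -2.22045e-16
  (+)t^(-25) = 8.88178e-16
  (-)t^(-24) = -3.55271e-15
  (+)t^(-23) = 1.42109e-14
  (-)t^(-22) = -5.68434e-14
  (+)t^(-21) = 2.27374e-13
  (-)t^(-20) = -9.09495e-13
  (+)t^(-19) = 3.63798e-12
  (-)t^(-18) = -1.45519e-11
  (+)t^(-17) = 5.82077e-11
  (-)t^(-16) = -2.32831e-10
  (+)t^(-15) = 9.31323e-10
  (-)t^(-14) = -3.72529e-09
  (+)t^(-13) = 1.49012e-08
  (+)t^(-11) = 2.38419e-07
Sum = (-3.38813e-21) + (1.35525e-20) + (-5.42101e-20) + (2.1684e-19) + (-8.67362e-19) + (3.46945e-18) + (-1.38778e-17) + (5.55112e-17) + (-2.22045e-16) + (8.88178e-16) + (-3.55271e-15) + (1.42109e-14) + (-5.68434e-14) + (2.27374e-13) + (-9.09495e-13) + (3.63798e-12) + (-1.45519e-11) + (5.82077e-11) + (-2.32831e-10) + (9.31323e-10) + (-3.72529e-09) + (1.49012e-08) + (2.38419e-07)
= 2.503395081e-07
Rounded to 6 significant figures: 2.5034e-07

2.5034e-07


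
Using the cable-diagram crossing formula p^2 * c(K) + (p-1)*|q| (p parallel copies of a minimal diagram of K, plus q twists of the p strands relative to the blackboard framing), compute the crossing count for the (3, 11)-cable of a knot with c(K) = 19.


Step 1: Each of the c(K) crossings of the companion diagram becomes p*p = p^2 crossings among the p parallel strands, and each of the |q| twists s_1 s_2 ... s_(p-1) adds (p-1) crossings.
  Crossings = p^2 * c(K) + (p-1)*|q|
Step 2: = 3^2 * 19 + (3-1)*11
Step 3: = 9*19 + 2*11
Step 4: = 171 + 22 = 193

193


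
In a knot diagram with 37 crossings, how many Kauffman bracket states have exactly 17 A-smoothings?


We choose which 17 of 37 crossings get A-smoothings.
C(37, 17) = 37! / (17! * 20!)
= 15905368710

15905368710


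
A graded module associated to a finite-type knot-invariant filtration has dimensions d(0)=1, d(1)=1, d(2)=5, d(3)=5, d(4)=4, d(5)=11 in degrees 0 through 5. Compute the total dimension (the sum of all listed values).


Total dimension = d(0) + d(1) + ... + d(5)
= 1 + 1 + 5 + 5 + 4 + 11
= 27

27


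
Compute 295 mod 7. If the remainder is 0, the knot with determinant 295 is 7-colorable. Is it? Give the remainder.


Step 1: A knot is p-colorable if and only if p divides its determinant.
Step 2: Compute 295 mod 7.
295 = 42 * 7 + 1
Step 3: 295 mod 7 = 1
Step 4: The knot is 7-colorable: no

1


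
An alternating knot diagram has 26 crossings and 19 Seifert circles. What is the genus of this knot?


For alternating knots, g = (c - s + 1)/2.
= (26 - 19 + 1)/2
= 8/2 = 4

4


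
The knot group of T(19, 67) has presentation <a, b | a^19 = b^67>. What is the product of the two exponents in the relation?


The relation is a^19 = b^67.
Product of exponents = 19 * 67
= 1273

1273


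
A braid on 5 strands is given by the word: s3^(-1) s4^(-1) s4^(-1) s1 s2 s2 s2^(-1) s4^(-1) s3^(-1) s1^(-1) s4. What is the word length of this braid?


The word length counts the number of generators (including inverses).
Listing each generator: s3^(-1), s4^(-1), s4^(-1), s1, s2, s2, s2^(-1), s4^(-1), s3^(-1), s1^(-1), s4
There are 11 generators in this braid word.

11


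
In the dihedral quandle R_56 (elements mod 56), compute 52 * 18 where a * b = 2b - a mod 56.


52 * 18 = 2*18 - 52 mod 56
= 36 - 52 mod 56
= -16 mod 56 = 40

40


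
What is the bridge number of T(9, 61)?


The bridge number of T(p,q) is min(p,q).
min(9, 61) = 9

9


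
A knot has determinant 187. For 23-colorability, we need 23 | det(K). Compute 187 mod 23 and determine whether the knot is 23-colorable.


Step 1: A knot is p-colorable if and only if p divides its determinant.
Step 2: Compute 187 mod 23.
187 = 8 * 23 + 3
Step 3: 187 mod 23 = 3
Step 4: The knot is 23-colorable: no

3


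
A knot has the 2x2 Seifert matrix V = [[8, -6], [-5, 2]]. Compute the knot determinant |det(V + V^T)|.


Step 1: Form V + V^T where V = [[8, -6], [-5, 2]]
  V^T = [[8, -5], [-6, 2]]
  V + V^T = [[16, -11], [-11, 4]]
Step 2: det(V + V^T) = 16*4 - (-11)*(-11)
  = 64 - 121 = -57
Step 3: Knot determinant = |det(V + V^T)| = |-57| = 57

57


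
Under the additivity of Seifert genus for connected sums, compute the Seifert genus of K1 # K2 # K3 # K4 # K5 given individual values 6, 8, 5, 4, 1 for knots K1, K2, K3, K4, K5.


The Seifert genus is additive under connected sum.
Seifert genus(K1 # K2 # K3 # K4 # K5) = (6) + (8) + (5) + (4) + (1)
= 24

24


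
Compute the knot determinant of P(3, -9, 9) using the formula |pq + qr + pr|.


Step 1: Compute pq + qr + pr.
pq = 3*(-9) = -27
qr = (-9)*9 = -81
pr = 3*9 = 27
pq + qr + pr = -27 + (-81) + 27 = -81
Step 2: Take absolute value.
det(P(3,-9,9)) = |-81| = 81

81


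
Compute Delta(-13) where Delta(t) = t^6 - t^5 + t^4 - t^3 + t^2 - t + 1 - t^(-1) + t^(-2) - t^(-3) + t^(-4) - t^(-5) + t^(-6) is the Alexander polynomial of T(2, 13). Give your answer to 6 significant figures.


Substituting t = -13 into Delta(t) = t^6 - t^5 + t^4 - t^3 + t^2 - t + 1 - t^(-1) + t^(-2) - t^(-3) + t^(-4) - t^(-5) + t^(-6):
Term values: (4826809) + (371293) + (28561) + (2197) + (169) + (13) + (1) + (0.0769231) + (0.00591716) + (0.000455166) + (3.50128e-05) + (2.69329e-06) + (2.07176e-07)
Sum = 5229043.083
Rounded to 6 significant figures: 5.22904e+06

5.22904e+06


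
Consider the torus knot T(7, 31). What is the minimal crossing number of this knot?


For a torus knot T(p, q) with gcd(p,q)=1,
the crossing number is min(p*(q-1), q*(p-1)).
p*(q-1) = 7*30 = 210
q*(p-1) = 31*6 = 186
min(210, 186) = 186

186


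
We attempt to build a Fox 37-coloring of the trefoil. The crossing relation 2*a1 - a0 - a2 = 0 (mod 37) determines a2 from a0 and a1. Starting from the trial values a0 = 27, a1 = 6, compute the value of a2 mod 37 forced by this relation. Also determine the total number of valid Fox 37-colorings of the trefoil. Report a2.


Step 1: Apply the given crossing relation 2*a1 - a0 - a2 = 0 (mod 37).
  a2 = 2*a1 - a0 mod 37
  a2 = 2*6 - 27 mod 37
  a2 = 12 - 27 mod 37
  a2 = -15 mod 37 = 22
Step 2: The trefoil has determinant 3.
  Number of Fox p-colorings (p prime) is p^2 if p = 3, else p.
  Since 37 does not divide 3, only trivial (constant) colorings exist.
  (So the trial a0 = 27, a1 = 6 with a0 != a1 does NOT extend to a valid coloring of the whole trefoil: the other two crossing relations require 3*(a1 - a0) = 0 (mod 37), which fails.)
  Total colorings = 37
Step 3: a2 = 22, total Fox 37-colorings = 37

22


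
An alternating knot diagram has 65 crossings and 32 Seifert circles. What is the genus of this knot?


For alternating knots, g = (c - s + 1)/2.
= (65 - 32 + 1)/2
= 34/2 = 17

17


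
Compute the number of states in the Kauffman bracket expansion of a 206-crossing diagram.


Each crossing contributes 2 choices (A-smoothing or B-smoothing).
Total states = 2^206 = 102844034832575377634685573909834406561420991602098741459288064

102844034832575377634685573909834406561420991602098741459288064


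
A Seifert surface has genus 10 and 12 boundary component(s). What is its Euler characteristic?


chi = 2 - 2g - b
= 2 - 2*10 - 12
= 2 - 20 - 12 = -30

-30


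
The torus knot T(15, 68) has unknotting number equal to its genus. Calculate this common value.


For a torus knot T(p,q), both the unknotting number and genus equal (p-1)(q-1)/2.
= (15-1)(68-1)/2
= 14*67/2
= 938/2 = 469

469


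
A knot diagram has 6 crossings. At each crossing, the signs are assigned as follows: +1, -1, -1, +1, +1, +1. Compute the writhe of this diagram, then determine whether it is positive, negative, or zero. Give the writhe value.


Step 1: Count positive crossings (+1).
Positive crossings: 4
Step 2: Count negative crossings (-1).
Negative crossings: 2
Step 3: Writhe = (positive) - (negative)
w = 4 - 2 = 2
Step 4: |w| = 2, and w is positive

2


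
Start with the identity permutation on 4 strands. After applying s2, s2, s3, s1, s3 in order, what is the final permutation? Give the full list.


Starting with identity [1, 2, 3, 4].
Apply generators in sequence:
  After s2: [1, 3, 2, 4]
  After s2: [1, 2, 3, 4]
  After s3: [1, 2, 4, 3]
  After s1: [2, 1, 4, 3]
  After s3: [2, 1, 3, 4]
Final permutation: [2, 1, 3, 4]

[2, 1, 3, 4]


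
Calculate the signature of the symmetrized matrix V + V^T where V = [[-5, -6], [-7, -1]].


Step 1: V + V^T = [[-10, -13], [-13, -2]]
Step 2: trace = -12, det = -149
Step 3: Discriminant = (-12)^2 - 4*(-149) = 740
Step 4: Eigenvalues: 7.60147, -19.6015
Step 5: Signature = (# positive eigenvalues) - (# negative eigenvalues) = 0

0


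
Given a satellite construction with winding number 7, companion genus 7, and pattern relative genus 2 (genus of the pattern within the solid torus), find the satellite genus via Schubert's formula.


Schubert: g(satellite) = g_rel(pattern) + |winding| * g(companion),
where g_rel(pattern) is the genus of the pattern relative to the solid torus.
= 2 + 7 * 7
= 2 + 49 = 51

51


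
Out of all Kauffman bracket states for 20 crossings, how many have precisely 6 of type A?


We choose which 6 of 20 crossings get A-smoothings.
C(20, 6) = 20! / (6! * 14!)
= 38760

38760


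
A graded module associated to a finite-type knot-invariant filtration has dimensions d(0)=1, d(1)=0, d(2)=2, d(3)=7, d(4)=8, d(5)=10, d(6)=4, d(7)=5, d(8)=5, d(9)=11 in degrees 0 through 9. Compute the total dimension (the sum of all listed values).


Total dimension = d(0) + d(1) + ... + d(9)
= 1 + 0 + 2 + 7 + 8 + 10 + 4 + 5 + 5 + 11
= 53

53


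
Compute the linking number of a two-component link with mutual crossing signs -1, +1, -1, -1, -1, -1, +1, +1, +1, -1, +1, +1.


Step 1: Count positive crossings: 6
Step 2: Count negative crossings: 6
Step 3: Sum of signs = 6 - 6 = 0
Step 4: Linking number = sum/2 = 0/2 = 0

0


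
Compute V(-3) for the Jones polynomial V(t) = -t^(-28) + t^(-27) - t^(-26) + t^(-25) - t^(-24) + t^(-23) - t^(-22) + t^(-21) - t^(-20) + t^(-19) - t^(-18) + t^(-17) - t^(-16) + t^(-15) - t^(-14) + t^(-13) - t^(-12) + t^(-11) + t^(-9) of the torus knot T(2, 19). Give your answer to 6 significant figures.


Substituting t = -3 into V(t) = -t^(-28) + t^(-27) - t^(-26) + t^(-25) - t^(-24) + t^(-23) - t^(-22) + t^(-21) - t^(-20) + t^(-19) - t^(-18) + t^(-17) - t^(-16) + t^(-15) - t^(-14) + t^(-13) - t^(-12) + t^(-11) + t^(-9):
  (-)t^(-28) = -4.37124e-14
  (+)t^(-27) = -1.31137e-13
  (-)t^(-26) = -3.93412e-13
  (+)t^(-25) = -1.18024e-12
  (-)t^(-24) = -3.54071e-12
  (+)t^(-23) = -1.06221e-11
  (-)t^(-22) = -3.18664e-11
  (+)t^(-21) = -9.55991e-11
  (-)t^(-20) = -2.86797e-10
  (+)t^(-19) = -8.60392e-10
  (-)t^(-18) = -2.58117e-09
  (+)t^(-17) = -7.74352e-09
  (-)t^(-16) = -2.32306e-08
  (+)t^(-15) = -6.96917e-08
  (-)t^(-14) = -2.09075e-07
  (+)t^(-13) = -6.27225e-07
  (-)t^(-12) = -1.88168e-06
  (+)t^(-11) = -5.64503e-06
  (+)t^(-9) = -5.08053e-05
Sum = (-4.37124e-14) + (-1.31137e-13) + (-3.93412e-13) + (-1.18024e-12) + (-3.54071e-12) + (-1.06221e-11) + (-3.18664e-11) + (-9.55991e-11) + (-2.86797e-10) + (-8.60392e-10) + (-2.58117e-09) + (-7.74352e-09) + (-2.32306e-08) + (-6.96917e-08) + (-2.09075e-07) + (-6.27225e-07) + (-1.88168e-06) + (-5.64503e-06) + (-5.08053e-05)
= -5.927280731e-05
Rounded to 6 significant figures: -5.92728e-05

-5.92728e-05


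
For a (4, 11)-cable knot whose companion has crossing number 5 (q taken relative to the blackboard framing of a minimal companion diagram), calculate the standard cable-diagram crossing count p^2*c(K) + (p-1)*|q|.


Step 1: Each of the c(K) crossings of the companion diagram becomes p*p = p^2 crossings among the p parallel strands, and each of the |q| twists s_1 s_2 ... s_(p-1) adds (p-1) crossings.
  Crossings = p^2 * c(K) + (p-1)*|q|
Step 2: = 4^2 * 5 + (4-1)*11
Step 3: = 16*5 + 3*11
Step 4: = 80 + 33 = 113

113


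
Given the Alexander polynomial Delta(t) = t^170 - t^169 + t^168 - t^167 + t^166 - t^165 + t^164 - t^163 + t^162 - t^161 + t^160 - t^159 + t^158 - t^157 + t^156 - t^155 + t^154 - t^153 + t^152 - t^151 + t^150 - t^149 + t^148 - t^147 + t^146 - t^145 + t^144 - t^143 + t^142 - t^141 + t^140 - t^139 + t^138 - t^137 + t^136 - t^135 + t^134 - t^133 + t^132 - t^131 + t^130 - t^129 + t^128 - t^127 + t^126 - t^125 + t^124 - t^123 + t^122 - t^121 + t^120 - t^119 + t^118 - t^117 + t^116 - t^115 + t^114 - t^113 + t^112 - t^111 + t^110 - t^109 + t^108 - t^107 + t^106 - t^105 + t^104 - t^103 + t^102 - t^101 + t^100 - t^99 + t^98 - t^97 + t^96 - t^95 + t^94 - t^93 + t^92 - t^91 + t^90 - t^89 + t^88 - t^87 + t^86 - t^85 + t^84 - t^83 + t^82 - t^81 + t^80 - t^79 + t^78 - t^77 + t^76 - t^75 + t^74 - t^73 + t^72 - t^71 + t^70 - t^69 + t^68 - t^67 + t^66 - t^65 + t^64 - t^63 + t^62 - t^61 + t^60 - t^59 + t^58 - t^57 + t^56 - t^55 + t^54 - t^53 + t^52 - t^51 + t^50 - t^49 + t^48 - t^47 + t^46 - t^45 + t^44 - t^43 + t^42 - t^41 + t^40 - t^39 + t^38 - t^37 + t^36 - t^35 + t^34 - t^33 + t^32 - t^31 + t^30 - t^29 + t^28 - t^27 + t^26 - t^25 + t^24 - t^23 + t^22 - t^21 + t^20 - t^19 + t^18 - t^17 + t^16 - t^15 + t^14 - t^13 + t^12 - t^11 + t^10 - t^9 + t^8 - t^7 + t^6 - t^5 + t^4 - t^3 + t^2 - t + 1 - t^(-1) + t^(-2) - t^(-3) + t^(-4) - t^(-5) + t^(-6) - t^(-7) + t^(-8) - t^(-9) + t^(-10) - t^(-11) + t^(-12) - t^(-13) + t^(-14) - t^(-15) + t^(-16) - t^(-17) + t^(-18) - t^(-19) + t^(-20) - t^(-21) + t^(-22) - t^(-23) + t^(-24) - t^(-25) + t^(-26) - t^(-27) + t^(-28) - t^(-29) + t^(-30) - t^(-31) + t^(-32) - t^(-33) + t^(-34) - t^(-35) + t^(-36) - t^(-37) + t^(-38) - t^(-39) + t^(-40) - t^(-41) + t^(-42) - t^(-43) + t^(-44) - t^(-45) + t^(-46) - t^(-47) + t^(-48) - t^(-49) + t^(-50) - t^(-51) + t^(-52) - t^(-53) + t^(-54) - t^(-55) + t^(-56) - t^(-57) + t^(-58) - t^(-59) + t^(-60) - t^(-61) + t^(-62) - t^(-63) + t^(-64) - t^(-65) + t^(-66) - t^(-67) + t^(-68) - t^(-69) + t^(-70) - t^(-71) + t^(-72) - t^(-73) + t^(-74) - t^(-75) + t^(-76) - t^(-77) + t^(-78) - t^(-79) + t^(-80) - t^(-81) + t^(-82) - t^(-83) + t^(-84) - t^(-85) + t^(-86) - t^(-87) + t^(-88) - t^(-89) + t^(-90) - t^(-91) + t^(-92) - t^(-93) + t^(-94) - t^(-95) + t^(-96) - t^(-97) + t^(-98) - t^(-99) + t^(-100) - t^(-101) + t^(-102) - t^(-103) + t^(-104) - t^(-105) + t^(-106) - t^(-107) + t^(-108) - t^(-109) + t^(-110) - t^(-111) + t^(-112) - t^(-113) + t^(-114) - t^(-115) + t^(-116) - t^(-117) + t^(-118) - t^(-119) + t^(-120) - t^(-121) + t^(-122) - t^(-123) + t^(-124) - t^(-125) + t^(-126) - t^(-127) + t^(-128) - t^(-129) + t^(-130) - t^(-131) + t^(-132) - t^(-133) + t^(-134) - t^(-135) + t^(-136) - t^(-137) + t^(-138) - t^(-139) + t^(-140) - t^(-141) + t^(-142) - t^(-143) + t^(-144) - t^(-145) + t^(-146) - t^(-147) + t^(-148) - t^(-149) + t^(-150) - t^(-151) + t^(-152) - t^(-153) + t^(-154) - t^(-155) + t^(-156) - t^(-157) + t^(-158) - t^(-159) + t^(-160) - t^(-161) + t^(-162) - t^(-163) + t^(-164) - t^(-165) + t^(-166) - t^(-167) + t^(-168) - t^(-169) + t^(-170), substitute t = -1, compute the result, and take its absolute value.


Step 1: The polynomial has 341 terms with alternating signs, exponents from 170 down to -170.
Step 2: Substitute t = -1. The i-th term has coefficient (-1)^i and exponent (m-i),
  so its value is (-1)^i * (-1)^(m-i) = (-1)^m = 1 for every i.
Step 3: All 341 terms equal 1, so Delta(-1) = 341 * (1) = 341
Step 4: |Delta(-1)| = 341

341


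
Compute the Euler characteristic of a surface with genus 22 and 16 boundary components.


chi = 2 - 2g - b
= 2 - 2*22 - 16
= 2 - 44 - 16 = -58

-58


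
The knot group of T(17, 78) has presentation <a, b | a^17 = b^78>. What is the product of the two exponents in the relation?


The relation is a^17 = b^78.
Product of exponents = 17 * 78
= 1326

1326


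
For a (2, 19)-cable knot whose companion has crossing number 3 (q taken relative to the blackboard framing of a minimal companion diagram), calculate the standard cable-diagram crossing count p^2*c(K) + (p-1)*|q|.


Step 1: Each of the c(K) crossings of the companion diagram becomes p*p = p^2 crossings among the p parallel strands, and each of the |q| twists s_1 s_2 ... s_(p-1) adds (p-1) crossings.
  Crossings = p^2 * c(K) + (p-1)*|q|
Step 2: = 2^2 * 3 + (2-1)*19
Step 3: = 4*3 + 1*19
Step 4: = 12 + 19 = 31

31


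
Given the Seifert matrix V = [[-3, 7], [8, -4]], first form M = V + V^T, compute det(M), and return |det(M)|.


Step 1: Form V + V^T where V = [[-3, 7], [8, -4]]
  V^T = [[-3, 8], [7, -4]]
  V + V^T = [[-6, 15], [15, -8]]
Step 2: det(V + V^T) = (-6)*(-8) - 15*15
  = 48 - 225 = -177
Step 3: Knot determinant = |det(V + V^T)| = |-177| = 177

177


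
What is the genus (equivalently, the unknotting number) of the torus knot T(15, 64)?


For a torus knot T(p,q), both the unknotting number and genus equal (p-1)(q-1)/2.
= (15-1)(64-1)/2
= 14*63/2
= 882/2 = 441

441


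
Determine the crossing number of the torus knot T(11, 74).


For a torus knot T(p, q) with gcd(p,q)=1,
the crossing number is min(p*(q-1), q*(p-1)).
p*(q-1) = 11*73 = 803
q*(p-1) = 74*10 = 740
min(803, 740) = 740

740


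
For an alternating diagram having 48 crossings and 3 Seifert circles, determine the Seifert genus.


For alternating knots, g = (c - s + 1)/2.
= (48 - 3 + 1)/2
= 46/2 = 23

23


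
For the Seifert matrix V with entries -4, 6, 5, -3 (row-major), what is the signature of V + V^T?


Step 1: V + V^T = [[-8, 11], [11, -6]]
Step 2: trace = -14, det = -73
Step 3: Discriminant = (-14)^2 - 4*(-73) = 488
Step 4: Eigenvalues: 4.04536, -18.0454
Step 5: Signature = (# positive eigenvalues) - (# negative eigenvalues) = 0

0


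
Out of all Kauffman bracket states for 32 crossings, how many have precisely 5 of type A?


We choose which 5 of 32 crossings get A-smoothings.
C(32, 5) = 32! / (5! * 27!)
= 201376

201376


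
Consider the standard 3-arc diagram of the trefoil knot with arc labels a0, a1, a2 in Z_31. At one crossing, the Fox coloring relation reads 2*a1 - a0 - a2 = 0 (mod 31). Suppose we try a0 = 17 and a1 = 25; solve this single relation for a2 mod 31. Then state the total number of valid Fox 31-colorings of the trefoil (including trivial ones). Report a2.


Step 1: Apply the given crossing relation 2*a1 - a0 - a2 = 0 (mod 31).
  a2 = 2*a1 - a0 mod 31
  a2 = 2*25 - 17 mod 31
  a2 = 50 - 17 mod 31
  a2 = 33 mod 31 = 2
Step 2: The trefoil has determinant 3.
  Number of Fox p-colorings (p prime) is p^2 if p = 3, else p.
  Since 31 does not divide 3, only trivial (constant) colorings exist.
  (So the trial a0 = 17, a1 = 25 with a0 != a1 does NOT extend to a valid coloring of the whole trefoil: the other two crossing relations require 3*(a1 - a0) = 0 (mod 31), which fails.)
  Total colorings = 31
Step 3: a2 = 2, total Fox 31-colorings = 31

2
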